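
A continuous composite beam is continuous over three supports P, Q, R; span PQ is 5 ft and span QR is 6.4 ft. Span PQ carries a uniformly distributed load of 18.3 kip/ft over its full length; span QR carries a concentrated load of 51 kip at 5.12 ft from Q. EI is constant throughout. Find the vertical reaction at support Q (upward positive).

Insert a hinge at Q; M_Q is the redundant, and each span becomes simply supported.
End slopes at the hinge Q, treating each span as simply supported:
  span PQ: UDL 18.3: wL³/(24EI) = 95.31/EI
  span QR: point load 51 at a = 5.12: Pab(L + b)/(6LEI) = 66.85/EI
  relative rotation θ_0 = (95.31 + 66.85)/EI = 162.2/EI
A unit hogging moment at Q produces rotation L₁/(3EI) + L₂/(3EI) = 3.8/EI.
Slope continuity at Q: θ_0 = M_Q·3.8/EI, so M_Q = 162.2/3.8 = 42.67 kip·ft (hogging).
Span PQ, ΣM about P with M_Q applied at Q: R_Q^{PQ}·5 = 228.8 + 42.67, so R_Q^{PQ} = 54.28 kip and R_P = 91.5 − 54.28 = 37.22 kip.
Span QR, ΣM about R: R_Q^{QR}·6.4 = 65.28 + 42.67, so R_Q^{QR} = 16.87 kip and R_R = 51 − 16.87 = 34.13 kip.
R_Q = 54.28 + 16.87 = 71.15 kip.

R_Q = 71.15 kip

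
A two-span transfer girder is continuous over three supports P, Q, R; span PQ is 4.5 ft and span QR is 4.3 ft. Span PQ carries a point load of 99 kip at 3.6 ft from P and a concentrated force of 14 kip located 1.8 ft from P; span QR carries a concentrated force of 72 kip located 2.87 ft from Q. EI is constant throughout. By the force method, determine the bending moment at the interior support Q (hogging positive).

M_Q = 60.59 kip·ft

Take M_Q as the redundant. Released structure: two simple spans PQ and QR with a hinge at Q.
Discontinuity in slope at Q on the released structure — sum the simple-span end rotations:
  span PQ: point load 99 at a = 3.6: Pab(L + a)/(6LEI) = 96.23/EI
  span PQ: point load 14 at a = 1.8: Pab(L + a)/(6LEI) = 15.88/EI
  span QR: point load 72 at a = 2.87: Pab(L + b)/(6LEI) = 65.63/EI
  relative rotation θ_0 = (112.1 + 65.63)/EI = 177.7/EI
A unit hogging moment at Q produces rotation L₁/(3EI) + L₂/(3EI) = 2.933/EI.
Compatibility: M_Q·(L₁+L₂)/(3EI) = θ_0, giving M_Q = 60.59 kip·ft (hogging).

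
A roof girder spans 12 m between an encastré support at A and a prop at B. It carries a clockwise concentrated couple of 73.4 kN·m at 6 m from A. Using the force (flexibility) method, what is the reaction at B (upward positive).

Remove the prop at B; the released (primary) structure is a cantilever built in at A.
Primary-structure tip deflection at B by superposition:
  clockwise couple 73.4 at a = 6: M₀a(2L − a)/(2EI) = 3964/EI
Tip deflection under a unit load at B: L³/(3EI) = 576/EI.
Compatibility at B: δ_0 − R_B·δ_{BB} = 0, so R_B = 3964/576 = 6.881 kN.

R_B = 6.881 kN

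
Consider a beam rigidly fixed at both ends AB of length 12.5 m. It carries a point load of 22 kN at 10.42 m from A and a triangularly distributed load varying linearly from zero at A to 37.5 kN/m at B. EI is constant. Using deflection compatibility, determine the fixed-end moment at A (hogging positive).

M_A = 201.7 kN·m

Release both end moments; the primary structure is a simply-supported span AB with redundants M_A and M_B.
On the primary (simply-supported) span, the end slopes from the loading are:
  at A: point load 22 at a = 10.42: Pab(L + b)/(6LEI) = 92.69/EI
  at B: point load 22 at a = 10.42: Pab(L + a)/(6LEI) = 145.7/EI
  at A: triangular load, peak 37.5: 7w₀L³/(360EI) = 1424/EI
  at B: triangular load, peak 37.5: w₀L³/(45EI) = 1628/EI
  θ_A0 = 1517/EI,  θ_B0 = 1773/EI
Flexibility coefficients: a unit moment at one end gives L/(3EI) there and L/(6EI) at the far end, so f₁₁ = f₂₂ = 4.167/EI and f₁₂ = f₂₁ = 2.083/EI.
Compatibility — zero rotation at each built-in end:
  4.167 M_A + 2.083 M_B = 1517
  2.083 M_A + 4.167 M_B = 1773
Solving the pair gives M_A = 201.7 kN·m and M_B = 324.8 kN·m (hogging).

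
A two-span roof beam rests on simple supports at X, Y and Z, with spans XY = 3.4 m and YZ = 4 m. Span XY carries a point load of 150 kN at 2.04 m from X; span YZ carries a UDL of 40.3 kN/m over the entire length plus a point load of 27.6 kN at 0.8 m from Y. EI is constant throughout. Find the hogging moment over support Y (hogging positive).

M_Y = 97.15 kN·m

Take M_Y as the redundant. Released structure: two simple spans XY and YZ with a hinge at Y.
Discontinuity in slope at Y on the released structure — sum the simple-span end rotations:
  span XY: point load 150 at a = 2.04: Pab(L + a)/(6LEI) = 111/EI
  span YZ: UDL 40.3: wL³/(24EI) = 107.5/EI
  span YZ: point load 27.6 at a = 0.8: Pab(L + b)/(6LEI) = 21.2/EI
  relative rotation θ_0 = (111 + 128.7)/EI = 239.6/EI
A unit hogging moment at Y produces rotation L₁/(3EI) + L₂/(3EI) = 2.467/EI.
Slope continuity at Y: θ_0 = M_Y·2.467/EI, so M_Y = 239.6/2.467 = 97.15 kN·m (hogging).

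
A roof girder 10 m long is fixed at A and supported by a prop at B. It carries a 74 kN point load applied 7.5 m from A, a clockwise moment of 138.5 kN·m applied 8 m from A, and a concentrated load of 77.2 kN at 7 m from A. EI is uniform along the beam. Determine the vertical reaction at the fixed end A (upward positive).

Take the reaction at B as the redundant and release it; the primary structure is a cantilever fixed at A.
Downward deflection at the released point B due to the loads:
  point load 74 at a = 7.5: Pa²(3L − a)/(6EI) = 15609/EI
  clockwise couple 138.5 at a = 8: M₀a(2L − a)/(2EI) = 6648/EI
  point load 77.2 at a = 7: Pa²(3L − a)/(6EI) = 14501/EI
  δ_0 = 36758/EI
Flexibility coefficient — unit upward force at B: δ_{BB} = L³/(3EI) = 333.3/EI.
Compatibility at B: δ_0 − R_B·δ_{BB} = 0, so R_B = 36758/333.3 = 110.3 kN.
Vertical equilibrium: R_A = ΣP − R_B = 151.2 − 110.3 = 40.93 kN.

R_A = 40.93 kN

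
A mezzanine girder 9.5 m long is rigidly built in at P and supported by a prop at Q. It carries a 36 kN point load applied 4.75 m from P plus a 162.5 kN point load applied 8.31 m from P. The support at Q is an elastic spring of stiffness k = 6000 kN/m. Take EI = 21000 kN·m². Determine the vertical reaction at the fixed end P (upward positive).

R_P = 56.86 kN

Release the roller at Q. Primary structure: cantilever fixed at P.
Deflection at Q on the released cantilever, summing each load's contribution:
  point load 36 at a = 4.75: Pa²(3L − a)/(6EI) = 3215/EI
  point load 162.5 at a = 8.31: Pa²(3L − a)/(6EI) = 37761/EI
  δ_0 = 40976/EI
Tip deflection under a unit load at Q: L³/(3EI) = 285.8/EI.
With EI = 21000 kN·m²: δ_0 = 1.9512 m and δ_{QQ} = 0.013609 m/kN.
Compatibility — the spring shortens by R_Q/k under the reaction it provides: δ_0 − R_Q·δ_{QQ} = R_Q/k. With 1/k = 0.000167 m/kN, R_Q = δ_0 / (δ_{QQ} + 1/k) = 1.9512 / (0.013609 + 0.000167) = 141.6 kN.
Vertical equilibrium: R_P = ΣP − R_Q = 198.5 − 141.6 = 56.86 kN.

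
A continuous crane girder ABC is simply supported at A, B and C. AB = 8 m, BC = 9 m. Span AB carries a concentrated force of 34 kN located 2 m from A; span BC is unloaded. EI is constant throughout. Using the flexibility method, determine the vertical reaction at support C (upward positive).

Release continuity at B by inserting a hinge; the redundant is the internal moment M_B. The primary structure is two simply-supported spans AB and BC.
End slopes at the hinge B, treating each span as simply supported:
  span AB: point load 34 at a = 2: Pab(L + a)/(6LEI) = 85/EI
  relative rotation θ_0 = (85 + 0)/EI = 85/EI
A unit hogging moment at B produces rotation L₁/(3EI) + L₂/(3EI) = 5.667/EI.
Compatibility: M_B·(L₁+L₂)/(3EI) = θ_0, giving M_B = 15 kN·m (hogging).
Span BC, ΣM about C: R_B^{BC}·9 = 0 + 15, so R_B^{BC} = 1.667 kN and R_C = 0 − 1.667 = -1.667 kN.

R_C = -1.667 kN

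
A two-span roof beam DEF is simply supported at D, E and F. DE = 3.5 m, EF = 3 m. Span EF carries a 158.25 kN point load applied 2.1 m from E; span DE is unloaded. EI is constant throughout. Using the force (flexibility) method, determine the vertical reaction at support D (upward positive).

R_D = -8.546 kN

Release continuity at E by inserting a hinge; the redundant is the internal moment M_E. The primary structure is two simply-supported spans DE and EF.
Rotations at E on the released spans (each span's end-slope, ×1/EI):
  span EF: point load 158.25 at a = 2.1: Pab(L + b)/(6LEI) = 64.8/EI
  relative rotation θ_0 = (0 + 64.8)/EI = 64.8/EI
A unit hogging moment at E produces rotation L₁/(3EI) + L₂/(3EI) = 2.167/EI.
Slope continuity at E: θ_0 = M_E·2.167/EI, so M_E = 64.8/2.167 = 29.91 kN·m (hogging).
Span DE, ΣM about D with M_E applied at E: R_E^{DE}·3.5 = 0 + 29.91, so R_E^{DE} = 8.546 kN and R_D = 0 − 8.546 = -8.546 kN.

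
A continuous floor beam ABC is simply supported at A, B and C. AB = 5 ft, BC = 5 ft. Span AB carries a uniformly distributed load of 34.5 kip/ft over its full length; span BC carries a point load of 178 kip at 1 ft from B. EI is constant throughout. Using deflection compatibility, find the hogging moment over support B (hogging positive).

Insert a hinge at B; M_B is the redundant, and each span becomes simply supported.
Discontinuity in slope at B on the released structure — sum the simple-span end rotations:
  span AB: UDL 34.5: wL³/(24EI) = 179.7/EI
  span BC: point load 178 at a = 1: Pab(L + b)/(6LEI) = 213.6/EI
  relative rotation θ_0 = (179.7 + 213.6)/EI = 393.3/EI
A unit hogging moment at B produces rotation L₁/(3EI) + L₂/(3EI) = 3.333/EI.
Compatibility: M_B·(L₁+L₂)/(3EI) = θ_0, giving M_B = 118 kip·ft (hogging).

M_B = 118 kip·ft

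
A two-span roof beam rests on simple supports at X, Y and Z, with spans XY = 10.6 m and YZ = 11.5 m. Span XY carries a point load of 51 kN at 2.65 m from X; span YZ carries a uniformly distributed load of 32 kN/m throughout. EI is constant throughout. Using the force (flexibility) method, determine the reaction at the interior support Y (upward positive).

R_Y = 252.2 kN

Insert a hinge at Y; M_Y is the redundant, and each span becomes simply supported.
Rotations at Y on the released spans (each span's end-slope, ×1/EI):
  span XY: point load 51 at a = 2.65: Pab(L + a)/(6LEI) = 223.8/EI
  span YZ: UDL 32: wL³/(24EI) = 2028/EI
  relative rotation θ_0 = (223.8 + 2028)/EI = 2252/EI
A unit hogging moment at Y produces rotation L₁/(3EI) + L₂/(3EI) = 7.367/EI.
Compatibility: M_Y·(L₁+L₂)/(3EI) = θ_0, giving M_Y = 305.7 kN·m (hogging).
Span XY, ΣM about X with M_Y applied at Y: R_Y^{XY}·10.6 = 135.2 + 305.7, so R_Y^{XY} = 41.59 kN and R_X = 51 − 41.59 = 9.414 kN.
Span YZ, ΣM about Z: R_Y^{YZ}·11.5 = 2116 + 305.7, so R_Y^{YZ} = 210.6 kN and R_Z = 368 − 210.6 = 157.4 kN.
R_Y = 41.59 + 210.6 = 252.2 kN.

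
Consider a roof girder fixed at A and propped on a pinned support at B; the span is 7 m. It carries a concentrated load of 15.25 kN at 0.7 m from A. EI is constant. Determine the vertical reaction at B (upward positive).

R_B = 0.2211 kN

Choose R_B as the redundant. The primary structure is the cantilever fixed at A.
Primary-structure tip deflection at B by superposition:
  point load 15.25 at a = 0.7: Pa²(3L − a)/(6EI) = 25.28/EI
Tip deflection under a unit load at B: L³/(3EI) = 114.3/EI.
The prop prevents deflection at B: R_B = δ_0/δ_{BB} = 25.28/114.3 = 0.2211 kN.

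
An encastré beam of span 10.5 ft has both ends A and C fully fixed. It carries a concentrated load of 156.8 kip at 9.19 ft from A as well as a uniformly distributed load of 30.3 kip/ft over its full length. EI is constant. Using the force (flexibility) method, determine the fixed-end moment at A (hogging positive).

Take the two fixed-end moments M_A, M_C as redundants; the released structure is the simple span AC.
On the primary (simply-supported) span, the end slopes from the loading are:
  at A: point load 156.8 at a = 9.19: Pab(L + b)/(6LEI) = 353.9/EI
  at C: point load 156.8 at a = 9.19: Pab(L + a)/(6LEI) = 590/EI
  at A: UDL 30.3: wL³/(24EI) = 1462/EI
  at C: UDL 30.3: wL³/(24EI) = 1462/EI
  θ_A0 = 1815/EI,  θ_C0 = 2051/EI
Flexibility coefficients: a unit moment at one end gives L/(3EI) there and L/(6EI) at the far end, so f₁₁ = f₂₂ = 3.5/EI and f₁₂ = f₂₁ = 1.75/EI.
Compatibility — zero rotation at each built-in end:
  3.5 M_A + 1.75 M_C = 1815
  1.75 M_A + 3.5 M_C = 2051
Solving the pair gives M_A = 300.8 kip·ft and M_C = 435.7 kip·ft (hogging).

M_A = 300.8 kip·ft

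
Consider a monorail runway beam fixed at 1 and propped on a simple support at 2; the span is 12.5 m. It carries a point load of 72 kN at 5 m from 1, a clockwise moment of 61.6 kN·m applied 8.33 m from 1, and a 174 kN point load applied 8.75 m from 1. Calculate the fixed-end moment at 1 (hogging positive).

M_1 = 449.2 kN·m

Choose R_2 as the redundant. The primary structure is the cantilever fixed at 1.
Deflection at 2 on the released cantilever, summing each load's contribution:
  point load 72 at a = 5: Pa²(3L − a)/(6EI) = 9750/EI
  clockwise couple 61.6 at a = 8.33: M₀a(2L − a)/(2EI) = 4277/EI
  point load 174 at a = 8.75: Pa²(3L − a)/(6EI) = 63834/EI
  δ_0 = 77861/EI
Flexibility coefficient — unit upward force at 2: δ_{22} = L³/(3EI) = 651/EI.
Compatibility at 2: δ_0 − R_2·δ_{22} = 0, so R_2 = 77861/651 = 119.6 kN.
Moment equilibrium about 1: M_1 = Σ(load moments about 1) − R_2·L = 1944 − 119.6×12.5 = 449.2 kN·m.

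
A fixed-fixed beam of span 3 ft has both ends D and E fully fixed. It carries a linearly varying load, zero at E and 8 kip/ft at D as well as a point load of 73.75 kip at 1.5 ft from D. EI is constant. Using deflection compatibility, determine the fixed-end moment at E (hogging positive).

M_E = 30.06 kip·ft

Take the two fixed-end moments M_D, M_E as redundants; the released structure is the simple span DE.
Simple-span end rotations at D and E under the given loads:
  at D: triangular load, peak 8: w₀L³/(45EI) = 4.8/EI
  at E: triangular load, peak 8: 7w₀L³/(360EI) = 4.2/EI
  at D: point load 73.75 at a = 1.5: Pab(L + b)/(6LEI) = 41.48/EI
  at E: point load 73.75 at a = 1.5: Pab(L + a)/(6LEI) = 41.48/EI
  θ_D0 = 46.28/EI,  θ_E0 = 45.68/EI
Flexibility coefficients: a unit moment at one end gives L/(3EI) there and L/(6EI) at the far end, so f₁₁ = f₂₂ = 1/EI and f₁₂ = f₂₁ = 0.5/EI.
Compatibility — zero rotation at each built-in end:
  1 M_D + 0.5 M_E = 46.28
  0.5 M_D + 1 M_E = 45.68
Solving the pair gives M_D = 31.26 kip·ft and M_E = 30.06 kip·ft (hogging).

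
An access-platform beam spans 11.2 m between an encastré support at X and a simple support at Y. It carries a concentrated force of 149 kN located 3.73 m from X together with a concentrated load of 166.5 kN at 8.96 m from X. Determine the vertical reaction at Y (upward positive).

Release the roller at Y. Primary structure: cantilever fixed at X.
Deflection at Y on the released cantilever, summing each load's contribution:
  point load 149 at a = 3.73: Pa²(3L − a)/(6EI) = 10320/EI
  point load 166.5 at a = 8.96: Pa²(3L − a)/(6EI) = 54893/EI
  δ_0 = 65214/EI
Tip deflection under a unit load at Y: L³/(3EI) = 468.3/EI.
Compatibility at Y: δ_0 − R_Y·δ_{YY} = 0, so R_Y = 65214/468.3 = 139.3 kN.

R_Y = 139.3 kN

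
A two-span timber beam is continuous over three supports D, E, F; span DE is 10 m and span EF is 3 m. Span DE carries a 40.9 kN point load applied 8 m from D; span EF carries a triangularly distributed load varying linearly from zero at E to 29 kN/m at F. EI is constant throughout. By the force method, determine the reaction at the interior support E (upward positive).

R_E = 68.37 kN

Insert a hinge at E; M_E is the redundant, and each span becomes simply supported.
Discontinuity in slope at E on the released structure — sum the simple-span end rotations:
  span DE: point load 40.9 at a = 8: Pab(L + a)/(6LEI) = 196.3/EI
  span EF: triangular load, peak 29: 7w₀L³/(360EI) = 15.22/EI
  relative rotation θ_0 = (196.3 + 15.22)/EI = 211.5/EI
A unit hogging moment at E produces rotation L₁/(3EI) + L₂/(3EI) = 4.333/EI.
Compatibility: M_E·(L₁+L₂)/(3EI) = θ_0, giving M_E = 48.82 kN·m (hogging).
Span DE, ΣM about D with M_E applied at E: R_E^{DE}·10 = 327.2 + 48.82, so R_E^{DE} = 37.6 kN and R_D = 40.9 − 37.6 = 3.298 kN.
Span EF, ΣM about F: R_E^{EF}·3 = 43.5 + 48.82, so R_E^{EF} = 30.77 kN and R_F = 43.5 − 30.77 = 12.73 kN.
R_E = 37.6 + 30.77 = 68.37 kN.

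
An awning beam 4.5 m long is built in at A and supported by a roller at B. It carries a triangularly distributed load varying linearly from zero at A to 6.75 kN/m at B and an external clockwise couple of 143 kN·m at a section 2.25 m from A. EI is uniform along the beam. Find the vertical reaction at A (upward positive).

R_A = -28.92 kN

Remove the prop at B; the released (primary) structure is a cantilever built in at A.
Downward deflection at the released point B due to the loads:
  triangular load, peak 6.75 at the free end: 11w₀L⁴/(120EI) = 253.7/EI
  clockwise couple 143 at a = 2.25: M₀a(2L − a)/(2EI) = 1086/EI
  δ_0 = 1340/EI
Flexibility coefficient — unit upward force at B: δ_{BB} = L³/(3EI) = 30.38/EI.
The prop prevents deflection at B: R_B = δ_0/δ_{BB} = 1340/30.38 = 44.1 kN.
Vertical equilibrium: R_A = ΣP − R_B = 15.19 − 44.1 = -28.92 kN.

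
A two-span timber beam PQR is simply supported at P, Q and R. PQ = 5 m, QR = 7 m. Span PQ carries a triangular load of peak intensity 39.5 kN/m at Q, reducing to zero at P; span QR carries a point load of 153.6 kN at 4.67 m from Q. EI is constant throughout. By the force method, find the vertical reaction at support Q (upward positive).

R_Q = 158.2 kN

Insert a hinge at Q; M_Q is the redundant, and each span becomes simply supported.
Discontinuity in slope at Q on the released structure — sum the simple-span end rotations:
  span PQ: triangular load, peak 39.5: w₀L³/(45EI) = 109.7/EI
  span QR: point load 153.6 at a = 4.67: Pab(L + b)/(6LEI) = 371.3/EI
  relative rotation θ_0 = (109.7 + 371.3)/EI = 481/EI
A unit hogging moment at Q produces rotation L₁/(3EI) + L₂/(3EI) = 4/EI.
Slope continuity at Q: θ_0 = M_Q·4/EI, so M_Q = 481/4 = 120.2 kN·m (hogging).
Span PQ, ΣM about P with M_Q applied at Q: R_Q^{PQ}·5 = 329.2 + 120.2, so R_Q^{PQ} = 89.88 kN and R_P = 98.75 − 89.88 = 8.867 kN.
Span QR, ΣM about R: R_Q^{QR}·7 = 357.9 + 120.2, so R_Q^{QR} = 68.31 kN and R_R = 153.6 − 68.31 = 85.29 kN.
R_Q = 89.88 + 68.31 = 158.2 kN.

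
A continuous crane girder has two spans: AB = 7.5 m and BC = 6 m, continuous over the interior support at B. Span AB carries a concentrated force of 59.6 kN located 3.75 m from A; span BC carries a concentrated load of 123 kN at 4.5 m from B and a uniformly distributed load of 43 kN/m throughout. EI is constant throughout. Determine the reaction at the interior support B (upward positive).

R_B = 240.8 kN

Release continuity at B by inserting a hinge; the redundant is the internal moment M_B. The primary structure is two simply-supported spans AB and BC.
End slopes at the hinge B, treating each span as simply supported:
  span AB: point load 59.6 at a = 3.75: Pab(L + a)/(6LEI) = 209.5/EI
  span BC: point load 123 at a = 4.5: Pab(L + b)/(6LEI) = 173/EI
  span BC: UDL 43: wL³/(24EI) = 387/EI
  relative rotation θ_0 = (209.5 + 560)/EI = 769.5/EI
A unit hogging moment at B produces rotation L₁/(3EI) + L₂/(3EI) = 4.5/EI.
Slope continuity at B: θ_0 = M_B·4.5/EI, so M_B = 769.5/4.5 = 171 kN·m (hogging).
Span AB, ΣM about A with M_B applied at B: R_B^{AB}·7.5 = 223.5 + 171, so R_B^{AB} = 52.6 kN and R_A = 59.6 − 52.6 = 7 kN.
Span BC, ΣM about C: R_B^{BC}·6 = 958.5 + 171, so R_B^{BC} = 188.2 kN and R_C = 381 − 188.2 = 192.8 kN.
R_B = 52.6 + 188.2 = 240.8 kN.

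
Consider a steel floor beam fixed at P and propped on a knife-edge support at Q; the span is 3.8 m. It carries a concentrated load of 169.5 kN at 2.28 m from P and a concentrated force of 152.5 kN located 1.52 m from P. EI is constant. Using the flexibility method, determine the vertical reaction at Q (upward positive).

Choose R_Q as the redundant. The primary structure is the cantilever fixed at P.
Primary-structure tip deflection at Q by superposition:
  point load 169.5 at a = 2.28: Pa²(3L − a)/(6EI) = 1339/EI
  point load 152.5 at a = 1.52: Pa²(3L − a)/(6EI) = 580.2/EI
  δ_0 = 1919/EI
Tip deflection under a unit load at Q: L³/(3EI) = 18.29/EI.
The prop prevents deflection at Q: R_Q = δ_0/δ_{QQ} = 1919/18.29 = 104.9 kN.

R_Q = 104.9 kN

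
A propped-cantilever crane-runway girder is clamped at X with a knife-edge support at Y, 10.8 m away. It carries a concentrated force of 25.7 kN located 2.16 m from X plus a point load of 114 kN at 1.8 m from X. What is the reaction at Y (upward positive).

R_Y = 5.925 kN

Take the reaction at Y as the redundant and release it; the primary structure is a cantilever fixed at X.
Free-end deflection of the primary structure under the applied loading (downward +):
  point load 25.7 at a = 2.16: Pa²(3L − a)/(6EI) = 604.3/EI
  point load 114 at a = 1.8: Pa²(3L − a)/(6EI) = 1884/EI
  δ_0 = 2488/EI
Tip deflection under a unit load at Y: L³/(3EI) = 419.9/EI.
Compatibility at Y: δ_0 − R_Y·δ_{YY} = 0, so R_Y = 2488/419.9 = 5.925 kN.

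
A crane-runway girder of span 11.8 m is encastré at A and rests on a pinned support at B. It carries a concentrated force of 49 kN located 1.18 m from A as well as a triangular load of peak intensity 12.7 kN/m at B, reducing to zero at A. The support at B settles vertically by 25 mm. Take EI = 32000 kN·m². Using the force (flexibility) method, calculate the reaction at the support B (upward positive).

Take the reaction at B as the redundant and release it; the primary structure is a cantilever fixed at A.
Downward deflection at the released point B due to the loads:
  point load 49 at a = 1.18: Pa²(3L − a)/(6EI) = 389.1/EI
  triangular load, peak 12.7 at the free end: 11w₀L⁴/(120EI) = 22571/EI
  δ_0 = 22960/EI
Tip deflection under a unit load at B: L³/(3EI) = 547.7/EI.
With EI = 32000 kN·m²: δ_0 = 0.71749 m and δ_{BB} = 0.017115 m/kN.
Compatibility — the beam at B must follow the support down by 0.025 m: δ_0 − R_B·δ_{BB} = 0.025, so R_B = (0.71749 − 0.025)/0.017115 = 40.46 kN.

R_B = 40.46 kN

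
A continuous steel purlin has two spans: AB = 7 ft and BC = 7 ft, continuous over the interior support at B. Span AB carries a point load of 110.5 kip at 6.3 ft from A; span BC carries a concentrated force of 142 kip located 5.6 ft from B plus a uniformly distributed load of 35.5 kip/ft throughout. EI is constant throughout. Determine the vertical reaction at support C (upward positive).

Release continuity at B by inserting a hinge; the redundant is the internal moment M_B. The primary structure is two simply-supported spans AB and BC.
Discontinuity in slope at B on the released structure — sum the simple-span end rotations:
  span AB: point load 110.5 at a = 6.3: Pab(L + a)/(6LEI) = 154.3/EI
  span BC: point load 142 at a = 5.6: Pab(L + b)/(6LEI) = 222.7/EI
  span BC: UDL 35.5: wL³/(24EI) = 507.4/EI
  relative rotation θ_0 = (154.3 + 730)/EI = 884.3/EI
A unit hogging moment at B produces rotation L₁/(3EI) + L₂/(3EI) = 4.667/EI.
Compatibility: M_B·(L₁+L₂)/(3EI) = θ_0, giving M_B = 189.5 kip·ft (hogging).
Span BC, ΣM about C: R_B^{BC}·7 = 1069 + 189.5, so R_B^{BC} = 179.7 kip and R_C = 390.5 − 179.7 = 210.8 kip.

R_C = 210.8 kip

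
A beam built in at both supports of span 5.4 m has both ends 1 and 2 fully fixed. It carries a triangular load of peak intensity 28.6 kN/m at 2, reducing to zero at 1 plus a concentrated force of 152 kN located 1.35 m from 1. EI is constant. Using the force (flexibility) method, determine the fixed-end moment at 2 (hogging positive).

M_2 = 80.17 kN·m

Take the two fixed-end moments M_1, M_2 as redundants; the released structure is the simple span 12.
On the primary (simply-supported) span, the end slopes from the loading are:
  at 1: triangular load, peak 28.6: 7w₀L³/(360EI) = 87.57/EI
  at 2: triangular load, peak 28.6: w₀L³/(45EI) = 100.1/EI
  at 1: point load 152 at a = 1.35: Pab(L + b)/(6LEI) = 242.4/EI
  at 2: point load 152 at a = 1.35: Pab(L + a)/(6LEI) = 173.1/EI
  θ_10 = 330/EI,  θ_20 = 273.2/EI
Flexibility coefficients: a unit moment at one end gives L/(3EI) there and L/(6EI) at the far end, so f₁₁ = f₂₂ = 1.8/EI and f₁₂ = f₂₁ = 0.9/EI.
Compatibility — zero rotation at each built-in end:
  1.8 M_1 + 0.9 M_2 = 330
  0.9 M_1 + 1.8 M_2 = 273.2
Solving the pair gives M_1 = 143.2 kN·m and M_2 = 80.17 kN·m (hogging).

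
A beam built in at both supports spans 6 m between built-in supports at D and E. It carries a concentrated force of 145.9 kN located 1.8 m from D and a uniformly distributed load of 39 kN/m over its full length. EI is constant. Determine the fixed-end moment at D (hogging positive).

Take the two fixed-end moments M_D, M_E as redundants; the released structure is the simple span DE.
End rotations of the released simple span under the applied load (×1/EI):
  at D: point load 145.9 at a = 1.8: Pab(L + b)/(6LEI) = 312.5/EI
  at E: point load 145.9 at a = 1.8: Pab(L + a)/(6LEI) = 239/EI
  at D: UDL 39: wL³/(24EI) = 351/EI
  at E: UDL 39: wL³/(24EI) = 351/EI
  θ_D0 = 663.5/EI,  θ_E0 = 590/EI
Flexibility coefficients: a unit moment at one end gives L/(3EI) there and L/(6EI) at the far end, so f₁₁ = f₂₂ = 2/EI and f₁₂ = f₂₁ = 1/EI.
Compatibility — zero rotation at each built-in end:
  2 M_D + 1 M_E = 663.5
  1 M_D + 2 M_E = 590
Solving the pair gives M_D = 245.7 kN·m and M_E = 172.2 kN·m (hogging).

M_D = 245.7 kN·m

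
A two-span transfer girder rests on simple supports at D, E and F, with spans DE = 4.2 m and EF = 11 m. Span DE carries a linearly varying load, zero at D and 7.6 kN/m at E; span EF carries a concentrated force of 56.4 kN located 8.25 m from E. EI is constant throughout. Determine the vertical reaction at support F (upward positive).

Release continuity at E by inserting a hinge; the redundant is the internal moment M_E. The primary structure is two simply-supported spans DE and EF.
End slopes at the hinge E, treating each span as simply supported:
  span DE: triangular load, peak 7.6: w₀L³/(45EI) = 12.51/EI
  span EF: point load 56.4 at a = 8.25: Pab(L + b)/(6LEI) = 266.6/EI
  relative rotation θ_0 = (12.51 + 266.6)/EI = 279.1/EI
A unit hogging moment at E produces rotation L₁/(3EI) + L₂/(3EI) = 5.067/EI.
Slope continuity at E: θ_0 = M_E·5.067/EI, so M_E = 279.1/5.067 = 55.08 kN·m (hogging).
Span EF, ΣM about F: R_E^{EF}·11 = 155.1 + 55.08, so R_E^{EF} = 19.11 kN and R_F = 56.4 − 19.11 = 37.29 kN.

R_F = 37.29 kN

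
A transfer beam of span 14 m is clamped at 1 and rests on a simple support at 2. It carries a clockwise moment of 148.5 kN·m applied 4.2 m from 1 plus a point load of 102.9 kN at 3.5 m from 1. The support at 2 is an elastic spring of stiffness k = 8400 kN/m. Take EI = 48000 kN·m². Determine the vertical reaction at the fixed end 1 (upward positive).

R_1 = 86.05 kN

Take the reaction at 2 as the redundant and release it; the primary structure is a cantilever fixed at 1.
Deflection at 2 on the released cantilever, summing each load's contribution:
  clockwise couple 148.5 at a = 4.2: M₀a(2L − a)/(2EI) = 7422/EI
  point load 102.9 at a = 3.5: Pa²(3L − a)/(6EI) = 8088/EI
  δ_0 = 15510/EI
Flexibility coefficient — unit upward force at 2: δ_{22} = L³/(3EI) = 914.7/EI.
With EI = 48000 kN·m²: δ_0 = 0.32313 m and δ_{22} = 0.019056 m/kN.
Compatibility — the spring shortens by R_2/k under the reaction it provides: δ_0 − R_2·δ_{22} = R_2/k. With 1/k = 0.000119 m/kN, R_2 = δ_0 / (δ_{22} + 1/k) = 0.32313 / (0.019056 + 0.000119) = 16.85 kN.
Vertical equilibrium: R_1 = ΣP − R_2 = 102.9 − 16.85 = 86.05 kN.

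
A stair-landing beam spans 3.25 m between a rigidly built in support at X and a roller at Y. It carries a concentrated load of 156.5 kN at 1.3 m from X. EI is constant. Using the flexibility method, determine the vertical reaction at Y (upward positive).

Remove the prop at Y; the released (primary) structure is a cantilever built in at X.
Primary-structure tip deflection at Y by superposition:
  point load 156.5 at a = 1.3: Pa²(3L − a)/(6EI) = 372.5/EI
Tip deflection under a unit load at Y: L³/(3EI) = 11.44/EI.
Compatibility at Y: δ_0 − R_Y·δ_{YY} = 0, so R_Y = 372.5/11.44 = 32.55 kN.

R_Y = 32.55 kN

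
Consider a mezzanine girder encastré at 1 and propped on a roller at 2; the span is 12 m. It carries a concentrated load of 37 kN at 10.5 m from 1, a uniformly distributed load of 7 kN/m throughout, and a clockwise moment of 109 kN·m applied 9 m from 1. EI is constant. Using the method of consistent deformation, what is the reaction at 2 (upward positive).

R_2 = 74.37 kN

Choose R_2 as the redundant. The primary structure is the cantilever fixed at 1.
Deflection at 2 on the released cantilever, summing each load's contribution:
  point load 37 at a = 10.5: Pa²(3L − a)/(6EI) = 17337/EI
  UDL 7: wL⁴/(8EI) = 18144/EI
  clockwise couple 109 at a = 9: M₀a(2L − a)/(2EI) = 7358/EI
  δ_0 = 42838/EI
Tip deflection under a unit load at 2: L³/(3EI) = 576/EI.
Compatibility at 2: δ_0 − R_2·δ_{22} = 0, so R_2 = 42838/576 = 74.37 kN.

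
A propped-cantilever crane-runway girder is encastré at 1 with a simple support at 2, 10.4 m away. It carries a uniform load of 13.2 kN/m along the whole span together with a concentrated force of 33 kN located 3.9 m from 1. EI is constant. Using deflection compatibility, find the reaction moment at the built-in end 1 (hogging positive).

M_1 = 243.8 kN·m

Choose R_2 as the redundant. The primary structure is the cantilever fixed at 1.
Free-end deflection of the primary structure under the applied loading (downward +):
  UDL 13.2: wL⁴/(8EI) = 19303/EI
  point load 33 at a = 3.9: Pa²(3L − a)/(6EI) = 2284/EI
  δ_0 = 21586/EI
Tip deflection under a unit load at 2: L³/(3EI) = 375/EI.
The prop prevents deflection at 2: R_2 = δ_0/δ_{22} = 21586/375 = 57.57 kN.
Moment equilibrium about 1: M_1 = Σ(load moments about 1) − R_2·L = 842.6 − 57.57×10.4 = 243.8 kN·m.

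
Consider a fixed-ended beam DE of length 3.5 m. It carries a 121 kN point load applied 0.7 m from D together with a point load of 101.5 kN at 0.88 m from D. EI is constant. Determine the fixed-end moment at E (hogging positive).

Release both end moments; the primary structure is a simply-supported span DE with redundants M_D and M_E.
On the primary (simply-supported) span, the end slopes from the loading are:
  at D: point load 121 at a = 0.7: Pab(L + b)/(6LEI) = 71.15/EI
  at E: point load 121 at a = 0.7: Pab(L + a)/(6LEI) = 47.43/EI
  at D: point load 101.5 at a = 0.88: Pab(L + b)/(6LEI) = 68.2/EI
  at E: point load 101.5 at a = 0.88: Pab(L + a)/(6LEI) = 48.81/EI
  θ_D0 = 139.3/EI,  θ_E0 = 96.24/EI
Flexibility coefficients: a unit moment at one end gives L/(3EI) there and L/(6EI) at the far end, so f₁₁ = f₂₂ = 1.167/EI and f₁₂ = f₂₁ = 0.5833/EI.
Compatibility — zero rotation at each built-in end:
  1.167 M_D + 0.5833 M_E = 139.3
  0.5833 M_D + 1.167 M_E = 96.24
Solving the pair gives M_D = 104.3 kN·m and M_E = 30.36 kN·m (hogging).

M_E = 30.36 kN·m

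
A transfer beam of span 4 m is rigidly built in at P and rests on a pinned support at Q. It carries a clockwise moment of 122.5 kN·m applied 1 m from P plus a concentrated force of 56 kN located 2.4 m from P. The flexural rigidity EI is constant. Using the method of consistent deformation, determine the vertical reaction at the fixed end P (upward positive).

R_P = 11.71 kN

Remove the prop at Q; the released (primary) structure is a cantilever built in at P.
Downward deflection at the released point Q due to the loads:
  clockwise couple 122.5 at a = 1: M₀a(2L − a)/(2EI) = 428.8/EI
  point load 56 at a = 2.4: Pa²(3L − a)/(6EI) = 516.1/EI
  δ_0 = 944.8/EI
Flexibility coefficient — unit upward force at Q: δ_{QQ} = L³/(3EI) = 21.33/EI.
The prop prevents deflection at Q: R_Q = δ_0/δ_{QQ} = 944.8/21.33 = 44.29 kN.
Vertical equilibrium: R_P = ΣP − R_Q = 56 − 44.29 = 11.71 kN.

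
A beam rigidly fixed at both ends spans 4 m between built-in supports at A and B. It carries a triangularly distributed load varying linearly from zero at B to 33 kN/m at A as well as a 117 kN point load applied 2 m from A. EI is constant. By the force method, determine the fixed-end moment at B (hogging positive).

M_B = 76.1 kN·m

Release both end moments; the primary structure is a simply-supported span AB with redundants M_A and M_B.
Simple-span end rotations at A and B under the given loads:
  at A: triangular load, peak 33: w₀L³/(45EI) = 46.93/EI
  at B: triangular load, peak 33: 7w₀L³/(360EI) = 41.07/EI
  at A: point load 117 at a = 2: Pab(L + b)/(6LEI) = 117/EI
  at B: point load 117 at a = 2: Pab(L + a)/(6LEI) = 117/EI
  θ_A0 = 163.9/EI,  θ_B0 = 158.1/EI
Flexibility coefficients: a unit moment at one end gives L/(3EI) there and L/(6EI) at the far end, so f₁₁ = f₂₂ = 1.333/EI and f₁₂ = f₂₁ = 0.6667/EI.
Compatibility — zero rotation at each built-in end:
  1.333 M_A + 0.6667 M_B = 163.9
  0.6667 M_A + 1.333 M_B = 158.1
Solving the pair gives M_A = 84.9 kN·m and M_B = 76.1 kN·m (hogging).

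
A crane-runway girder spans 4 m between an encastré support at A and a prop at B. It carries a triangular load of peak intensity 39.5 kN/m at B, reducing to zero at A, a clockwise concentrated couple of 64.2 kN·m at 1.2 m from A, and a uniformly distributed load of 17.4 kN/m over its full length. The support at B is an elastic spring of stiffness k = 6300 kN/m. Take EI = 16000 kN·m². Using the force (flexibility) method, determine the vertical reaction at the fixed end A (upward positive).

Remove the prop at B; the released (primary) structure is a cantilever built in at A.
Downward deflection at the released point B due to the loads:
  triangular load, peak 39.5 at the free end: 11w₀L⁴/(120EI) = 926.9/EI
  clockwise couple 64.2 at a = 1.2: M₀a(2L − a)/(2EI) = 261.9/EI
  UDL 17.4: wL⁴/(8EI) = 556.8/EI
  δ_0 = 1746/EI
Tip deflection under a unit load at B: L³/(3EI) = 21.33/EI.
With EI = 16000 kN·m²: δ_0 = 0.1091 m and δ_{BB} = 0.001333 m/kN.
Compatibility — the spring shortens by R_B/k under the reaction it provides: δ_0 − R_B·δ_{BB} = R_B/k. With 1/k = 0.000159 m/kN, R_B = δ_0 / (δ_{BB} + 1/k) = 0.1091 / (0.001333 + 0.000159) = 73.12 kN.
Vertical equilibrium: R_A = ΣP − R_B = 148.6 − 73.12 = 75.48 kN.

R_A = 75.48 kN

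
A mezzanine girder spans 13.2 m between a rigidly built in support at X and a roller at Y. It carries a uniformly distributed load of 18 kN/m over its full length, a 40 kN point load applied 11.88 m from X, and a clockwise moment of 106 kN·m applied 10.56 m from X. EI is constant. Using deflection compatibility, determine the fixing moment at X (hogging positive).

M_X = 371.5 kN·m

Take the reaction at Y as the redundant and release it; the primary structure is a cantilever fixed at X.
Downward deflection at the released point Y due to the loads:
  UDL 18: wL⁴/(8EI) = 68309/EI
  point load 40 at a = 11.88: Pa²(3L − a)/(6EI) = 26082/EI
  clockwise couple 106 at a = 10.56: M₀a(2L − a)/(2EI) = 8865/EI
  δ_0 = 103256/EI
Flexibility coefficient — unit upward force at Y: δ_{YY} = L³/(3EI) = 766.7/EI.
The prop prevents deflection at Y: R_Y = δ_0/δ_{YY} = 103256/766.7 = 134.7 kN.
Moment equilibrium about X: M_X = Σ(load moments about X) − R_Y·L = 2149 − 134.7×13.2 = 371.5 kN·m.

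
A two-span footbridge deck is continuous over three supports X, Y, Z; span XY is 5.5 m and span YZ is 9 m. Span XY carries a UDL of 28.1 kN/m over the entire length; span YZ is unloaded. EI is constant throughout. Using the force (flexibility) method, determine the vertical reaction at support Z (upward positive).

R_Z = -4.478 kN

Insert a hinge at Y; M_Y is the redundant, and each span becomes simply supported.
Rotations at Y on the released spans (each span's end-slope, ×1/EI):
  span XY: UDL 28.1: wL³/(24EI) = 194.8/EI
  relative rotation θ_0 = (194.8 + 0)/EI = 194.8/EI
A unit hogging moment at Y produces rotation L₁/(3EI) + L₂/(3EI) = 4.833/EI.
Compatibility: M_Y·(L₁+L₂)/(3EI) = θ_0, giving M_Y = 40.3 kN·m (hogging).
Span YZ, ΣM about Z: R_Y^{YZ}·9 = 0 + 40.3, so R_Y^{YZ} = 4.478 kN and R_Z = 0 − 4.478 = -4.478 kN.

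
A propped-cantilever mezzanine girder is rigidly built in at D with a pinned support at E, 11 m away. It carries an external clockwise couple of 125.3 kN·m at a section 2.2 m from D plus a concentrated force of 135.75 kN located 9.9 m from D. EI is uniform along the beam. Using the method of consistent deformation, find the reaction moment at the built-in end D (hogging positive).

Release the roller at E. Primary structure: cantilever fixed at D.
Deflection at E on the released cantilever, summing each load's contribution:
  clockwise couple 125.3 at a = 2.2: M₀a(2L − a)/(2EI) = 2729/EI
  point load 135.75 at a = 9.9: Pa²(3L − a)/(6EI) = 51224/EI
  δ_0 = 53953/EI
Flexibility coefficient — unit upward force at E: δ_{EE} = L³/(3EI) = 443.7/EI.
The prop prevents deflection at E: R_E = δ_0/δ_{EE} = 53953/443.7 = 121.6 kN.
Moment equilibrium about D: M_D = Σ(load moments about D) − R_E·L = 1469 − 121.6×11 = 131.6 kN·m.

M_D = 131.6 kN·m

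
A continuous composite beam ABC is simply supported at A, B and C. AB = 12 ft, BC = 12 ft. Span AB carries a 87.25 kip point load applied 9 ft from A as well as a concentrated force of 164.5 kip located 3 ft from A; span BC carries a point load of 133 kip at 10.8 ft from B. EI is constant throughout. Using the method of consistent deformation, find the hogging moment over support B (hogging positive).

M_B = 241.1 kip·ft

Release continuity at B by inserting a hinge; the redundant is the internal moment M_B. The primary structure is two simply-supported spans AB and BC.
Rotations at B on the released spans (each span's end-slope, ×1/EI):
  span AB: point load 87.25 at a = 9: Pab(L + a)/(6LEI) = 687.1/EI
  span AB: point load 164.5 at a = 3: Pab(L + a)/(6LEI) = 925.3/EI
  span BC: point load 133 at a = 10.8: Pab(L + b)/(6LEI) = 316/EI
  relative rotation θ_0 = (1612 + 316)/EI = 1928/EI
A unit hogging moment at B produces rotation L₁/(3EI) + L₂/(3EI) = 8/EI.
Slope continuity at B: θ_0 = M_B·8/EI, so M_B = 1928/8 = 241.1 kip·ft (hogging).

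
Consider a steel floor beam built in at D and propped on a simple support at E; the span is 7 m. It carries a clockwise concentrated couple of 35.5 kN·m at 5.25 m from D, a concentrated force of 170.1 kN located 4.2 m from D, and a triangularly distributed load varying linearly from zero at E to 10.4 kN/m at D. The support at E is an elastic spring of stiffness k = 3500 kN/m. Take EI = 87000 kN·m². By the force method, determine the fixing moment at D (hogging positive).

Choose R_E as the redundant. The primary structure is the cantilever fixed at D.
Primary-structure tip deflection at E by superposition:
  clockwise couple 35.5 at a = 5.25: M₀a(2L − a)/(2EI) = 815.4/EI
  point load 170.1 at a = 4.2: Pa²(3L − a)/(6EI) = 8402/EI
  triangular load, peak 10.4 at the fixed end: w₀L⁴/(30EI) = 832.3/EI
  δ_0 = 10049/EI
Tip deflection under a unit load at E: L³/(3EI) = 114.3/EI.
With EI = 87000 kN·m²: δ_0 = 0.11551 m and δ_{EE} = 0.001314 m/kN.
Compatibility — the spring shortens by R_E/k under the reaction it provides: δ_0 − R_E·δ_{EE} = R_E/k. With 1/k = 0.000286 m/kN, R_E = δ_0 / (δ_{EE} + 1/k) = 0.11551 / (0.001314 + 0.000286) = 72.2 kN.
Moment equilibrium about D: M_D = Σ(load moments about D) − R_E·L = 834.9 − 72.2×7 = 329.5 kN·m.

M_D = 329.5 kN·m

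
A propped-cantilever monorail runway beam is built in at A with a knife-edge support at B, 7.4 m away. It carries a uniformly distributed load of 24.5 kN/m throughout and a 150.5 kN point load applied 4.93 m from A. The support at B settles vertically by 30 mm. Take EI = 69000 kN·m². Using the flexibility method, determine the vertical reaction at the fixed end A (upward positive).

Release the roller at B. Primary structure: cantilever fixed at A.
Free-end deflection of the primary structure under the applied loading (downward +):
  UDL 24.5: wL⁴/(8EI) = 9183/EI
  point load 150.5 at a = 4.93: Pa²(3L − a)/(6EI) = 10529/EI
  δ_0 = 19712/EI
Flexibility coefficient — unit upward force at B: δ_{BB} = L³/(3EI) = 135.1/EI.
With EI = 69000 kN·m²: δ_0 = 0.28568 m and δ_{BB} = 0.001958 m/kN.
Compatibility — the beam at B must follow the support down by 0.03 m: δ_0 − R_B·δ_{BB} = 0.03, so R_B = (0.28568 − 0.03)/0.001958 = 130.6 kN.
Vertical equilibrium: R_A = ΣP − R_B = 331.8 − 130.6 = 201.2 kN.

R_A = 201.2 kN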